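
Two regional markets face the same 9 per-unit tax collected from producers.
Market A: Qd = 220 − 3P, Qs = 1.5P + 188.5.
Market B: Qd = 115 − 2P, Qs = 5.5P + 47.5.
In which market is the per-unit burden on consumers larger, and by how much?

Market A: pre-tax P* = 7, Q* = 199; post-tax Q = 190; per-unit burden on consumers = 3.
Market B: pre-tax P* = 9, Q* = 97; post-tax Q = 83.8; per-unit burden on consumers = 6.6.
Difference: 3 vs 6.6 → market B is larger by 3.6.

Market B, by 3.6.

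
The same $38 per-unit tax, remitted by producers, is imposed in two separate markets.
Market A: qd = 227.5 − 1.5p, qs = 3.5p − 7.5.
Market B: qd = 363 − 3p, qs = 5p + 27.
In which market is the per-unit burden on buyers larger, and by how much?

Market A: pre-tax p* = $47, q* = 157; post-tax q = 117.1; per-unit burden on buyers = $26.6.
Market B: pre-tax p* = $42, q* = 237; post-tax q = 165.75; per-unit burden on buyers = $23.75.
Difference: $26.6 vs $23.75 → market A is larger by $2.85.

Market A, by $2.85.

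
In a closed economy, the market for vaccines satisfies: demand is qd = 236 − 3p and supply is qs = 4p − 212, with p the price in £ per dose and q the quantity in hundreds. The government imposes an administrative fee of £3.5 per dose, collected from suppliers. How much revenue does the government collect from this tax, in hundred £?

Without the tax, 236 − 3p = 4p − 212 gives 7p = 448, so p* = £64 and q* = 44.
With the tax collected from suppliers, supply shifts: qs = 4(p − 3.5) − 212.
New equilibrium: buyers pay £66, suppliers receive £62.5, q = 38. (Wedge: pb − ps = 3.5.)
Revenue = t · Q = 3.5 · 38 = £133.

Tax revenue = £133 hundred.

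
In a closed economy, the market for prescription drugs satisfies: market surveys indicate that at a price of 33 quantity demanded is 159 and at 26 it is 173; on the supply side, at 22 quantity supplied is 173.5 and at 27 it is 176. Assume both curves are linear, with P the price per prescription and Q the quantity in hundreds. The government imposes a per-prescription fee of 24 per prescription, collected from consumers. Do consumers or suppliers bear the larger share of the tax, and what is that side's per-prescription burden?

Suppliers bear the larger share: 19.2 per prescription.

Demand slope: (173 − 159)/(26 − 33) = -2, so Qd = 225 − 2P.
Supply slope: (176 − 173.5)/(27 − 22) = 0.5, so Qs = 0.5P + 162.5.
Without the tax, 225 − 2P = 0.5P + 162.5 gives 2.5P = 62.5, so P* = 25 and Q* = 175.
With the tax collected from consumers, demand (in seller-price terms) shifts: Qd = 225 − 2(P + 24).
Solving gives Q = 165.4 with consumers paying 29.8 and suppliers receiving 5.8 (the 24 wedge).
Per-prescription burden: consumers 4.8, suppliers 19.2.
Suppliers take the larger share because supply is less price-elastic here (demand slope 2 vs supply slope 0.5).
The less price-elastic side of the market bears the larger share of a per-unit tax.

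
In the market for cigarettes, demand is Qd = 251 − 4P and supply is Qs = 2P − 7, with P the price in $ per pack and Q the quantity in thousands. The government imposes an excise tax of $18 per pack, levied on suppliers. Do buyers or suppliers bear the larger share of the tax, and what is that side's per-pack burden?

Suppliers bear the larger share: $12 per pack.

Before the tax: set 251 − 4P = 2P − 7 → P* = $43, Q* = 79.
With the tax collected from suppliers, supply shifts: Qs = 2(P − 18) − 7.
New equilibrium: buyers pay $49, suppliers receive $31, Q = 55. (Wedge: Pb − Ps = 18.)
Per-pack burden: buyers $6, suppliers $12.
Suppliers take the larger share because supply is less price-elastic here (demand slope 4 vs supply slope 2).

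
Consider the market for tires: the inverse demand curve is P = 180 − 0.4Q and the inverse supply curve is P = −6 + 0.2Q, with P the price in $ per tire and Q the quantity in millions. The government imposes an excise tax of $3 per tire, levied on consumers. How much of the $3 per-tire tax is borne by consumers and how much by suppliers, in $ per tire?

Consumers bear $2 per tire; suppliers bear $1 per tire.

Rewrite in direct form: Qd = 450 − 2.5P and Qs = 5P + 30.
Without the tax, 450 − 2.5P = 5P + 30 gives 7.5P = 420, so P* = $56 and Q* = 310.
With the tax collected from consumers, demand (in seller-price terms) shifts: Qd = 450 − 2.5(P + 3).
New equilibrium: consumers pay $58, suppliers receive $55, Q = 305. (Wedge: Pb − Ps = 3.)
Burden on consumers: $2; on suppliers: $1. (They sum to $3.)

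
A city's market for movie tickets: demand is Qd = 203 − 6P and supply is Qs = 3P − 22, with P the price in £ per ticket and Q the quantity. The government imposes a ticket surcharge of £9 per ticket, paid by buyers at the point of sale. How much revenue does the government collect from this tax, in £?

Tax revenue = £315.

Before the tax: set 203 − 6P = 3P − 22 → P* = £25, Q* = 53.
With the tax collected from buyers, demand (in seller-price terms) shifts: Qd = 203 − 6(P + 9).
New equilibrium: buyers pay £28, suppliers receive £19, Q = 35. (Wedge: Pb − Ps = 9.)
Revenue = t · Q = 9 · 35 = £315.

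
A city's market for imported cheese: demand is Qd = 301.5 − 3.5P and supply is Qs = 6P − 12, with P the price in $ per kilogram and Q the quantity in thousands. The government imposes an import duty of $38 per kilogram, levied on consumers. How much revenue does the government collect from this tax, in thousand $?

Before the tax: set 301.5 − 3.5P = 6P − 12 → P* = $33, Q* = 186.
With the tax collected from consumers, demand (in seller-price terms) shifts: Qd = 301.5 − 3.5(P + 38).
New equilibrium: consumers pay $57, suppliers receive $19, Q = 102. (Wedge: Pb − Ps = 38.)
Revenue = t · Q = 38 · 102 = $3876.

Tax revenue = $3876 thousand.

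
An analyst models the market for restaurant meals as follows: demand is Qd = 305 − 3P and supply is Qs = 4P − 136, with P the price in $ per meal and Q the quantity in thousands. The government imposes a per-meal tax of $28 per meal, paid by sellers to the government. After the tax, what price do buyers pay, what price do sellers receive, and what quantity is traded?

Buyers pay $79; sellers receive $51; quantity = 68.

Without the tax, 305 − 3P = 4P − 136 gives 7P = 441, so P* = $63 and Q* = 116.
With the tax collected from sellers, supply shifts: Qs = 4(P − 28) − 136.
New equilibrium: buyers pay $79, sellers receive $51, Q = 68. (Wedge: Pb − Ps = 28.)
The less price-elastic side of the market bears the larger share of a per-unit tax.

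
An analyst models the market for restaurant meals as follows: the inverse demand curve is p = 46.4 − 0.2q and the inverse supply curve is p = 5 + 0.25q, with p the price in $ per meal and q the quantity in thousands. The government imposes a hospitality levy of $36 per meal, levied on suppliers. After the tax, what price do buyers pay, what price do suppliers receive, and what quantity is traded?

Rewrite in direct form: qd = 232 − 5p and qs = 4p − 20.
Without the tax, 232 − 5p = 4p − 20 gives 9p = 252, so p* = $28 and q* = 92.
With the tax collected from suppliers, supply shifts: qs = 4(p − 36) − 20.
Solving gives q = 12 with buyers paying $44 and suppliers receiving $8 (the $36 wedge).

Buyers pay $44; suppliers receive $8; quantity = 12.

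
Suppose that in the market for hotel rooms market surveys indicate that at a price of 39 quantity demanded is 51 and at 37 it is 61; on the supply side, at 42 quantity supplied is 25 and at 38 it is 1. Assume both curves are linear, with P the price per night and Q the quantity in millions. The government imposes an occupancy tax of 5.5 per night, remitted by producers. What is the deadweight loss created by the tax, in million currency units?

Deadweight loss = 41.25 million.

Demand slope: (61 − 51)/(37 − 39) = -5, so Qd = 246 − 5P.
Supply slope: (1 − 25)/(38 − 42) = 6, so Qs = 6P − 227.
Before the tax: set 246 − 5P = 6P − 227 → P* = 43, Q* = 31.
With the tax collected from producers, supply shifts: Qs = 6(P − 5.5) − 227.
Solving gives Q = 16 with consumers paying 46 and producers receiving 40.5 (the 5.5 wedge).
Quantity falls by |ΔQ| = |31 − 16| = 15.
DWL = ½ · t · |ΔQ| = ½ · 5.5 · 15 = 41.25.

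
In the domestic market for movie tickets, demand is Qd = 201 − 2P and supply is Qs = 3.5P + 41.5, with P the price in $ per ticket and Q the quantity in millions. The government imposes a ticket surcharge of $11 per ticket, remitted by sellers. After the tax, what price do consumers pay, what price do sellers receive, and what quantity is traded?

Before the tax: set 201 − 2P = 3.5P + 41.5 → P* = $29, Q* = 143.
With the tax collected from sellers, supply shifts: Qs = 3.5(P − 11) + 41.5.
Solving gives Q = 129 with consumers paying $36 and sellers receiving $25 (the $11 wedge).

Consumers pay $36; sellers receive $25; quantity = 129.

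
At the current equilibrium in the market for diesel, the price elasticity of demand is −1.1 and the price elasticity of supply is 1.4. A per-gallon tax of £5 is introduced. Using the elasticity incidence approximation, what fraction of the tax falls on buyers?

Incidence ratio: buyers' share ≈ εs / (εs + |εd|) = 1.4 / (1.4 + 1.1) = 0.56.
Supply is the more elastic side, so buyers bear the larger share.

Buyers' share ≈ 0.56.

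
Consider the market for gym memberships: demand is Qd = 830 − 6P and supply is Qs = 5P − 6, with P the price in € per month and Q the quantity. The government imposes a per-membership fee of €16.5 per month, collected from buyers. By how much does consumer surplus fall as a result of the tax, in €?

Before the tax: set 830 − 6P = 5P − 6 → P* = €76, Q* = 374.
With the tax collected from buyers, demand (in seller-price terms) shifts: Qd = 830 − 6(P + 16.5).
New equilibrium: buyers pay €83.5, suppliers receive €67, Q = 329. (Wedge: Pb − Ps = 16.5.)
ΔCS is the trapezoid between Q = 329 and Q = 374 of height €7.5: ½ · (374 + 329) · 7.5 = €2636.25.

Consumer surplus falls by €2636.25.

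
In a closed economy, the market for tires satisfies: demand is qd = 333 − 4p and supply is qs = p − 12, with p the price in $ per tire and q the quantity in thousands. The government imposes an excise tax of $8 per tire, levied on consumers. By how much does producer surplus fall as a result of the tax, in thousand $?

Without the tax, 333 − 4p = p − 12 gives 5p = 345, so p* = $69 and q* = 57.
With the tax collected from consumers, demand (in seller-price terms) shifts: qd = 333 − 4(p + 8).
Solving gives q = 50.6 with consumers paying $70.6 and suppliers receiving $62.6 (the $8 wedge).
ΔPS is the trapezoid between Q = 50.6 and Q = 57 of height $6.4: ½ · (57 + 50.6) · 6.4 = $344.32.

Producer surplus falls by $344.32 thousand.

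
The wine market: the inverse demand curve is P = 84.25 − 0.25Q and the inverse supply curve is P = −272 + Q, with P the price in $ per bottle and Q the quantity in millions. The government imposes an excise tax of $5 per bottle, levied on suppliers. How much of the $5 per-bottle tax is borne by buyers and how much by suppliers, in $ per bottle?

Buyers bear $1 per bottle; suppliers bear $4 per bottle.

Inverting to Q(P) form: Qd = 337 − 4P; Qs = P + 272.
Without the tax, 337 − 4P = P + 272 gives 5P = 65, so P* = $13 and Q* = 285.
With the tax collected from suppliers, supply shifts: Qs = (P − 5) + 272.
New equilibrium: buyers pay $14, suppliers receive $9, Q = 281. (Wedge: Pb − Ps = 5.)
Burden on buyers: $1; on suppliers: $4. (They sum to $5.)
The less price-elastic side of the market bears the larger share of a per-unit tax.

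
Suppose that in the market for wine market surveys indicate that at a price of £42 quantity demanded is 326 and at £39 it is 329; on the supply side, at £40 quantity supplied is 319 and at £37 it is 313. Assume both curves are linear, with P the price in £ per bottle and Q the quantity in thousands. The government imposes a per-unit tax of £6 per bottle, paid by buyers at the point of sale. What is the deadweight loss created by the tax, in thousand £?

Demand slope: (329 − 326)/(39 − 42) = -1, so Qd = 368 − P.
Supply slope: (313 − 319)/(37 − 40) = 2, so Qs = 2P + 239.
Before the tax: set 368 − P = 2P + 239 → P* = £43, Q* = 325.
With the tax collected from buyers, demand (in seller-price terms) shifts: Qd = 368 − (P + 6).
New equilibrium: buyers pay £47, suppliers receive £41, Q = 321. (Wedge: Pb − Ps = 6.)
Quantity falls by |ΔQ| = |325 − 321| = 4.
DWL = ½ · t · |ΔQ| = ½ · 6 · 4 = £12.

Deadweight loss = £12 thousand.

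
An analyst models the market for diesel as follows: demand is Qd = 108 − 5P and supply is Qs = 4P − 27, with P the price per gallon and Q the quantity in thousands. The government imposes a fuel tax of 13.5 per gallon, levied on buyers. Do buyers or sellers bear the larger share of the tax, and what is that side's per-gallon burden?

Sellers bear the larger share: 7.5 per gallon.

Without the tax, 108 − 5P = 4P − 27 gives 9P = 135, so P* = 15 and Q* = 33.
With the tax collected from buyers, demand (in seller-price terms) shifts: Qd = 108 − 5(P + 13.5).
New equilibrium: buyers pay 21, sellers receive 7.5, Q = 3. (Wedge: Pb − Ps = 13.5.)
Per-gallon burden: buyers 6, sellers 7.5.
Sellers take the larger share because supply is less price-elastic here (demand slope 5 vs supply slope 4).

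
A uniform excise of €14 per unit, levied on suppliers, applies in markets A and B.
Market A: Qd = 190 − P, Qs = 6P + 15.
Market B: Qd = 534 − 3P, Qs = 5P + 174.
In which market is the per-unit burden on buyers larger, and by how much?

Market A: pre-tax P* = €25, Q* = 165; post-tax Q = 153; per-unit burden on buyers = €12.
Market B: pre-tax P* = €45, Q* = 399; post-tax Q = 372.75; per-unit burden on buyers = €8.75.
Difference: €12 vs €8.75 → market A is larger by €3.25.

Market A, by €3.25.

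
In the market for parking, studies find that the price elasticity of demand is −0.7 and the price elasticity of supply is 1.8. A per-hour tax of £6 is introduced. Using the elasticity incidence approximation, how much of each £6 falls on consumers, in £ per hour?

Incidence ratio: consumers' share ≈ εs / (εs + |εd|) = 1.8 / (1.8 + 0.7) = 0.72.
So consumers bear ≈ 0.72 × £6 = £4.32; suppliers bear £1.68.

Consumers bear ≈ £4.32 per hour.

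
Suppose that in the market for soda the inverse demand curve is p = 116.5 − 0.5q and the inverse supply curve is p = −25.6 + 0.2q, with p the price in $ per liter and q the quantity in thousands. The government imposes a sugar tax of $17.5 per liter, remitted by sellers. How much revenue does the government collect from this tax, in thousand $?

Tax revenue = $3115 thousand.

Rewrite in direct form: qd = 233 − 2p and qs = 5p + 128.
Without the tax, 233 − 2p = 5p + 128 gives 7p = 105, so p* = $15 and q* = 203.
With the tax collected from sellers, supply shifts: qs = 5(p − 17.5) + 128.
Solving gives q = 178 with consumers paying $27.5 and sellers receiving $10 (the $17.5 wedge).
Revenue = t · Q = 17.5 · 178 = $3115.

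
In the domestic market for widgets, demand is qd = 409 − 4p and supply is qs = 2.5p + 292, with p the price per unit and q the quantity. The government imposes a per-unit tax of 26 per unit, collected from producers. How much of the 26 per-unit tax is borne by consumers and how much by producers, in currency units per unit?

Without the tax, 409 − 4p = 2.5p + 292 gives 6.5p = 117, so p* = 18 and q* = 337.
With the tax collected from producers, supply shifts: qs = 2.5(p − 26) + 292.
New equilibrium: consumers pay 28, producers receive 2, q = 297. (Wedge: pb − ps = 26.)
Burden on consumers: 10; on producers: 16. (They sum to 26.)

Consumers bear 10 per unit; producers bear 16 per unit.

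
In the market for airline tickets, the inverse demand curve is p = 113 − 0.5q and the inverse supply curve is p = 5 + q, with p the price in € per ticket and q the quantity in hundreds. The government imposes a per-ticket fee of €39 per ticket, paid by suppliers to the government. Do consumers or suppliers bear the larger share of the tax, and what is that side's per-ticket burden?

Suppliers bear the larger share: €26 per ticket.

Rewrite in direct form: qd = 226 − 2p and qs = p − 5.
Before the tax: set 226 − 2p = p − 5 → p* = €77, q* = 72.
With the tax collected from suppliers, supply shifts: qs = (p − 39) − 5.
Solving gives q = 46 with consumers paying €90 and suppliers receiving €51 (the €39 wedge).
Per-ticket burden: consumers €13, suppliers €26.
Suppliers take the larger share because supply is less price-elastic here (demand slope 2 vs supply slope 1).
The less price-elastic side of the market bears the larger share of a per-unit tax.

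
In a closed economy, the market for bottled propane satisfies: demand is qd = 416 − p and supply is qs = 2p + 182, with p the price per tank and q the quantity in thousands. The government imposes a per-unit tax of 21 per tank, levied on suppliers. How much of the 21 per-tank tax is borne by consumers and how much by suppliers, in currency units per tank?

Consumers bear 14 per tank; suppliers bear 7 per tank.

Without the tax, 416 − p = 2p + 182 gives 3p = 234, so p* = 78 and q* = 338.
With the tax collected from suppliers, supply shifts: qs = 2(p − 21) + 182.
Solving gives q = 324 with consumers paying 92 and suppliers receiving 71 (the 21 wedge).
Burden on consumers: 14; on suppliers: 7. (They sum to 21.)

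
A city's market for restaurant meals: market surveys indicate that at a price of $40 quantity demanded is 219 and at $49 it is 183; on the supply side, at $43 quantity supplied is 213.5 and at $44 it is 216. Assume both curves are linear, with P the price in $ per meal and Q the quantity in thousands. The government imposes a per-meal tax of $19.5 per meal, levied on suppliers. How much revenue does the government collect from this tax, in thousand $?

Demand slope: (183 − 219)/(49 − 40) = -4, so Qd = 379 − 4P.
Supply slope: (216 − 213.5)/(44 − 43) = 2.5, so Qs = 2.5P + 106.
Before the tax: set 379 − 4P = 2.5P + 106 → P* = $42, Q* = 211.
With the tax collected from suppliers, supply shifts: Qs = 2.5(P − 19.5) + 106.
New equilibrium: buyers pay $49.5, suppliers receive $30, Q = 181. (Wedge: Pb − Ps = 19.5.)
Revenue = t · Q = 19.5 · 181 = $3529.5.

Tax revenue = $3529.5 thousand.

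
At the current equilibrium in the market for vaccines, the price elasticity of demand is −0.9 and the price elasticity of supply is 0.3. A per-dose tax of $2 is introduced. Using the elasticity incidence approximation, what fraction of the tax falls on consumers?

Incidence ratio: consumers' share ≈ εs / (εs + |εd|) = 0.3 / (0.3 + 0.9) = 0.25.
Supply is the less elastic side, so consumers bear the smaller share.

Consumers' share ≈ 0.25.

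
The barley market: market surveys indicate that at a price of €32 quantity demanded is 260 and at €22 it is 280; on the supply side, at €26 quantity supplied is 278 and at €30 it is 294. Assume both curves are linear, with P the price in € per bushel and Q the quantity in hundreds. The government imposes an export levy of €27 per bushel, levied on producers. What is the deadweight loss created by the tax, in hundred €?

Deadweight loss = €486 hundred.

Demand slope: (280 − 260)/(22 − 32) = -2, so Qd = 324 − 2P.
Supply slope: (294 − 278)/(30 − 26) = 4, so Qs = 4P + 174.
Without the tax, 324 − 2P = 4P + 174 gives 6P = 150, so P* = €25 and Q* = 274.
With the tax collected from producers, supply shifts: Qs = 4(P − 27) + 174.
Solving gives Q = 238 with buyers paying €43 and producers receiving €16 (the €27 wedge).
Quantity falls by |ΔQ| = |274 − 238| = 36.
DWL = ½ · t · |ΔQ| = ½ · 27 · 36 = €486.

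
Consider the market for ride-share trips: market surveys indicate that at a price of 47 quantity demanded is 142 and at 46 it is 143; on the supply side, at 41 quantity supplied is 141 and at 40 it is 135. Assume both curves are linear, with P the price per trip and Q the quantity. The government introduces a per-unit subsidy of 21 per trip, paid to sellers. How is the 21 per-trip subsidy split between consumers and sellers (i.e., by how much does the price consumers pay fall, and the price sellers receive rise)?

Demand slope: (143 − 142)/(46 − 47) = -1, so Qd = 189 − P.
Supply slope: (135 − 141)/(40 − 41) = 6, so Qs = 6P − 105.
Before the subsidy: set 189 − P = 6P − 105 → P* = 42, Q* = 147.
With a per-unit subsidy paid to sellers, each receives P + 21 per unit sold, so supply becomes Qs = 6(P + 21) − 105.
Solving gives Q = 165 with consumers paying 24 and sellers receiving 45 (the 21 wedge).
Gain to consumers: 18; to sellers: 3. (They sum to 21.)

Consumers gain 18 per trip; sellers gain 3 per trip.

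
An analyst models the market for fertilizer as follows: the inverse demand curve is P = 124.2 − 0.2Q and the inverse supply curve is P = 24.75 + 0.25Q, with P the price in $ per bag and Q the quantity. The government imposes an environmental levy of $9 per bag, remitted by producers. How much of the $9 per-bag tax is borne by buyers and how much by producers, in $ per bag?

Rewrite in direct form: Qd = 621 − 5P and Qs = 4P − 99.
Without the tax, 621 − 5P = 4P − 99 gives 9P = 720, so P* = $80 and Q* = 221.
With the tax collected from producers, supply shifts: Qs = 4(P − 9) − 99.
New equilibrium: buyers pay $84, producers receive $75, Q = 201. (Wedge: Pb − Ps = 9.)
Burden on buyers: $4; on producers: $5. (They sum to $9.)
The less price-elastic side of the market bears the larger share of a per-unit tax.

Buyers bear $4 per bag; producers bear $5 per bag.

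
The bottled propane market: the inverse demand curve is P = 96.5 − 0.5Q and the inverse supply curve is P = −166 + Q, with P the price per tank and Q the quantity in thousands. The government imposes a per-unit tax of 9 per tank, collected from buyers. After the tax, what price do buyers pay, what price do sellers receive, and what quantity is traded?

Buyers pay 12; sellers receive 3; quantity = 169.

Rewrite in direct form: Qd = 193 − 2P and Qs = P + 166.
Without the tax, 193 − 2P = P + 166 gives 3P = 27, so P* = 9 and Q* = 175.
With the tax collected from buyers, demand (in seller-price terms) shifts: Qd = 193 − 2(P + 9).
New equilibrium: buyers pay 12, sellers receive 3, Q = 169. (Wedge: Pb − Ps = 9.)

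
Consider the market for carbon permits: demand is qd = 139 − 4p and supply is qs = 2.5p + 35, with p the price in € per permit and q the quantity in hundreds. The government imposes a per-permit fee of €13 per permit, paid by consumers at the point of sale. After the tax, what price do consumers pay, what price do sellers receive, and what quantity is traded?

Consumers pay €21; sellers receive €8; quantity = 55.

Without the tax, 139 − 4p = 2.5p + 35 gives 6.5p = 104, so p* = €16 and q* = 75.
With the tax collected from consumers, demand (in seller-price terms) shifts: qd = 139 − 4(p + 13).
Solving gives q = 55 with consumers paying €21 and sellers receiving €8 (the €13 wedge).
The less price-elastic side of the market bears the larger share of a per-unit tax.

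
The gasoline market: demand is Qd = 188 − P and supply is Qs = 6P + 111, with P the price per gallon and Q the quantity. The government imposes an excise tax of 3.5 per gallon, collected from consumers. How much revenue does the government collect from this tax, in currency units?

Before the tax: set 188 − P = 6P + 111 → P* = 11, Q* = 177.
With the tax collected from consumers, demand (in seller-price terms) shifts: Qd = 188 − (P + 3.5).
Solving gives Q = 174 with consumers paying 14 and suppliers receiving 10.5 (the 3.5 wedge).
Revenue = t · Q = 3.5 · 174 = 609.

Tax revenue = 609.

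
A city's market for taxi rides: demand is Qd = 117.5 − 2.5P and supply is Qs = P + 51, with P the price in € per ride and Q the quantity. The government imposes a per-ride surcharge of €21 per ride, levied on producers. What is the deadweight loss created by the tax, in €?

Deadweight loss = €157.5.

Without the tax, 117.5 − 2.5P = P + 51 gives 3.5P = 66.5, so P* = €19 and Q* = 70.
With the tax collected from producers, supply shifts: Qs = (P − 21) + 51.
New equilibrium: consumers pay €25, producers receive €4, Q = 55. (Wedge: Pb − Ps = 21.)
Quantity falls by |ΔQ| = |70 − 55| = 15.
DWL = ½ · t · |ΔQ| = ½ · 21 · 15 = €157.5.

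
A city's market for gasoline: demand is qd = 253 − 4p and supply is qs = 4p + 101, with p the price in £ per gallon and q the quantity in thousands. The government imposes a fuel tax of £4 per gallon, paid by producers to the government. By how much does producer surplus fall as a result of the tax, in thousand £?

Producer surplus falls by £346 thousand.

Before the tax: set 253 − 4p = 4p + 101 → p* = £19, q* = 177.
With the tax collected from producers, supply shifts: qs = 4(p − 4) + 101.
Solving gives q = 169 with consumers paying £21 and producers receiving £17 (the £4 wedge).
ΔPS is the trapezoid between Q = 169 and Q = 177 of height £2: ½ · (177 + 169) · 2 = £346.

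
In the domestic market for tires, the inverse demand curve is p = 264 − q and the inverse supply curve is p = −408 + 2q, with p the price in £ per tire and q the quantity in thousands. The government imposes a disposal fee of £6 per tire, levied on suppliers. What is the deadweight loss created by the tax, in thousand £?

Deadweight loss = £6 thousand.

Rewrite in direct form: qd = 264 − p and qs = 0.5p + 204.
Before the tax: set 264 − p = 0.5p + 204 → p* = £40, q* = 224.
With the tax collected from suppliers, supply shifts: qs = 0.5(p − 6) + 204.
New equilibrium: buyers pay £42, suppliers receive £36, q = 222. (Wedge: pb − ps = 6.)
Quantity falls by |ΔQ| = |224 − 222| = 2.
DWL = ½ · t · |ΔQ| = ½ · 6 · 2 = £6.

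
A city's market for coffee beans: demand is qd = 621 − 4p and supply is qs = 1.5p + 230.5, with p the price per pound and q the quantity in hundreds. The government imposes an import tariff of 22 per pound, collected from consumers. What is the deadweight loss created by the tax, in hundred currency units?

Deadweight loss = 264 hundred.

Before the tax: set 621 − 4p = 1.5p + 230.5 → p* = 71, q* = 337.
With the tax collected from consumers, demand (in seller-price terms) shifts: qd = 621 − 4(p + 22).
Solving gives q = 313 with consumers paying 77 and producers receiving 55 (the 22 wedge).
Quantity falls by |ΔQ| = |337 − 313| = 24.
DWL = ½ · t · |ΔQ| = ½ · 22 · 24 = 264.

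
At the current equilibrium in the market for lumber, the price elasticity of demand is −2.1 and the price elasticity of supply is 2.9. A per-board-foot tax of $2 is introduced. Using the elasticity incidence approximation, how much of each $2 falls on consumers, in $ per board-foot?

Incidence ratio: consumers' share ≈ εs / (εs + |εd|) = 2.9 / (2.9 + 2.1) = 0.58.
So consumers bear ≈ 0.58 × $2 = $1.16; sellers bear $0.84.

Consumers bear ≈ $1.16 per board-foot.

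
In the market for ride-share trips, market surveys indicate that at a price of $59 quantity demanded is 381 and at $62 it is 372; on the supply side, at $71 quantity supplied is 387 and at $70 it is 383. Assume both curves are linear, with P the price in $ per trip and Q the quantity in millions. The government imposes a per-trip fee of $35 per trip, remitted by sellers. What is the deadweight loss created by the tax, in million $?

Deadweight loss = $1050 million.

Demand slope: (372 − 381)/(62 − 59) = -3, so Qd = 558 − 3P.
Supply slope: (383 − 387)/(70 − 71) = 4, so Qs = 4P + 103.
Without the tax, 558 − 3P = 4P + 103 gives 7P = 455, so P* = $65 and Q* = 363.
With the tax collected from sellers, supply shifts: Qs = 4(P − 35) + 103.
Solving gives Q = 303 with buyers paying $85 and sellers receiving $50 (the $35 wedge).
Quantity falls by |ΔQ| = |363 − 303| = 60.
DWL = ½ · t · |ΔQ| = ½ · 35 · 60 = $1050.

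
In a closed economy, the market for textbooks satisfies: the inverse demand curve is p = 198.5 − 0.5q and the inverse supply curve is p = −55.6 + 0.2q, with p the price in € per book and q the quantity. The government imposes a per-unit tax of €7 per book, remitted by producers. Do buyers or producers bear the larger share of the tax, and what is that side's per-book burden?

Buyers bear the larger share: €5 per book.

Rewrite in direct form: qd = 397 − 2p and qs = 5p + 278.
Without the tax, 397 − 2p = 5p + 278 gives 7p = 119, so p* = €17 and q* = 363.
With the tax collected from producers, supply shifts: qs = 5(p − 7) + 278.
New equilibrium: buyers pay €22, producers receive €15, q = 353. (Wedge: pb − ps = 7.)
Per-book burden: buyers €5, producers €2.
Buyers take the larger share because demand is less price-elastic here (demand slope 2 vs supply slope 5).
The less price-elastic side of the market bears the larger share of a per-unit tax.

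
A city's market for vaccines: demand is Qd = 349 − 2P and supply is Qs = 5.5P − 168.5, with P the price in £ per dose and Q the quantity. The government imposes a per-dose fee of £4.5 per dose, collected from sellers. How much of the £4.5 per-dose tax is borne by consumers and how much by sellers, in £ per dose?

Consumers bear £3.3 per dose; sellers bear £1.2 per dose.

Before the tax: set 349 − 2P = 5.5P − 168.5 → P* = £69, Q* = 211.
With the tax collected from sellers, supply shifts: Qs = 5.5(P − 4.5) − 168.5.
New equilibrium: consumers pay £72.3, sellers receive £67.8, Q = 204.4. (Wedge: Pb − Ps = 4.5.)
Burden on consumers: £3.3; on sellers: £1.2. (They sum to £4.5.)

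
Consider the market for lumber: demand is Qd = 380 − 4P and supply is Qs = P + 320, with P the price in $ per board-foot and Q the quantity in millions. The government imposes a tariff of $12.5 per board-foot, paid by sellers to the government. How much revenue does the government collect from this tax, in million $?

Tax revenue = $4025 million.

Before the tax: set 380 − 4P = P + 320 → P* = $12, Q* = 332.
With the tax collected from sellers, supply shifts: Qs = (P − 12.5) + 320.
Solving gives Q = 322 with consumers paying $14.5 and sellers receiving $2 (the $12.5 wedge).
Revenue = t · Q = 12.5 · 322 = $4025.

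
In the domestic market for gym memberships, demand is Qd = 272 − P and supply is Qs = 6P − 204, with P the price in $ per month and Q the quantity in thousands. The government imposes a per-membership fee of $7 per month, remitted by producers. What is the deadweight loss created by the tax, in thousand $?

Deadweight loss = $21 thousand.

Before the tax: set 272 − P = 6P − 204 → P* = $68, Q* = 204.
With the tax collected from producers, supply shifts: Qs = 6(P − 7) − 204.
New equilibrium: consumers pay $74, producers receive $67, Q = 198. (Wedge: Pb − Ps = 7.)
Quantity falls by |ΔQ| = |204 − 198| = 6.
DWL = ½ · t · |ΔQ| = ½ · 7 · 6 = $21.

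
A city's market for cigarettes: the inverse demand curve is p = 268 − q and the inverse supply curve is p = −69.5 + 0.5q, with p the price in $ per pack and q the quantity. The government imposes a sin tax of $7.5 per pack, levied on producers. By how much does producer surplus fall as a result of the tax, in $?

Rewrite in direct form: qd = 268 − p and qs = 2p + 139.
Before the tax: set 268 − p = 2p + 139 → p* = $43, q* = 225.
With the tax collected from producers, supply shifts: qs = 2(p − 7.5) + 139.
Solving gives q = 220 with buyers paying $48 and producers receiving $40.5 (the $7.5 wedge).
ΔPS is the trapezoid between Q = 220 and Q = 225 of height $2.5: ½ · (225 + 220) · 2.5 = $556.25.

Producer surplus falls by $556.25.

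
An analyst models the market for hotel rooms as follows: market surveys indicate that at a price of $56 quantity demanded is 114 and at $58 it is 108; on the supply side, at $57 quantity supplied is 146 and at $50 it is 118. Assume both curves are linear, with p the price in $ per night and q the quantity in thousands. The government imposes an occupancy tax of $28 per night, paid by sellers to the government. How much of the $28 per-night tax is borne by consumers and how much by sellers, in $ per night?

Consumers bear $16 per night; sellers bear $12 per night.

Demand slope: (108 − 114)/(58 − 56) = -3, so qd = 282 − 3p.
Supply slope: (118 − 146)/(50 − 57) = 4, so qs = 4p − 82.
Without the tax, 282 − 3p = 4p − 82 gives 7p = 364, so p* = $52 and q* = 126.
With the tax collected from sellers, supply shifts: qs = 4(p − 28) − 82.
New equilibrium: consumers pay $68, sellers receive $40, q = 78. (Wedge: pb − ps = 28.)
Burden on consumers: $16; on sellers: $12. (They sum to $28.)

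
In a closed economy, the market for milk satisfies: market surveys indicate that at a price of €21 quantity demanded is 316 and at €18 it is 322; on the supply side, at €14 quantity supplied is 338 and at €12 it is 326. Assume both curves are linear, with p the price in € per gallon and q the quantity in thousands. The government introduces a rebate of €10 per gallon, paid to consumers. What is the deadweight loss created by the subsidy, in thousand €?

Demand slope: (322 − 316)/(18 − 21) = -2, so qd = 358 − 2p.
Supply slope: (326 − 338)/(12 − 14) = 6, so qs = 6p + 254.
Without the subsidy, 358 − 2p = 6p + 254 gives 8p = 104, so p* = €13 and q* = 332.
With a per-unit subsidy paid to consumers, each effectively pays p − 10, so demand becomes qd = 358 − 2(p − 10).
Solving gives q = 347 with consumers paying €5.5 and suppliers receiving €15.5 (the €10 wedge).
Quantity rises by |ΔQ| = |332 − 347| = 15.
DWL = ½ · t · |ΔQ| = ½ · 10 · 15 = €75.

Deadweight loss = €75 thousand.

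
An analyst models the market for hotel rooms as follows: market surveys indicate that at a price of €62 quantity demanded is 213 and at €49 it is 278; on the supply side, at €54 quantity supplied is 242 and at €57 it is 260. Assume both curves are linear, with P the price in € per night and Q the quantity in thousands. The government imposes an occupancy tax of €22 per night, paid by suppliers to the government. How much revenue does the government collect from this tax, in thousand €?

Demand slope: (278 − 213)/(49 − 62) = -5, so Qd = 523 − 5P.
Supply slope: (260 − 242)/(57 − 54) = 6, so Qs = 6P − 82.
Without the tax, 523 − 5P = 6P − 82 gives 11P = 605, so P* = €55 and Q* = 248.
With the tax collected from suppliers, supply shifts: Qs = 6(P − 22) − 82.
Solving gives Q = 188 with buyers paying €67 and suppliers receiving €45 (the €22 wedge).
Revenue = t · Q = 22 · 188 = €4136.

Tax revenue = €4136 thousand.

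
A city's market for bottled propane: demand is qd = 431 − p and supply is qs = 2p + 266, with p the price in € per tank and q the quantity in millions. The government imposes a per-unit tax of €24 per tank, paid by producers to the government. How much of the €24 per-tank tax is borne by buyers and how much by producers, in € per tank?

Before the tax: set 431 − p = 2p + 266 → p* = €55, q* = 376.
With the tax collected from producers, supply shifts: qs = 2(p − 24) + 266.
Solving gives q = 360 with buyers paying €71 and producers receiving €47 (the €24 wedge).
Burden on buyers: €16; on producers: €8. (They sum to €24.)
The less price-elastic side of the market bears the larger share of a per-unit tax.

Buyers bear €16 per tank; producers bear €8 per tank.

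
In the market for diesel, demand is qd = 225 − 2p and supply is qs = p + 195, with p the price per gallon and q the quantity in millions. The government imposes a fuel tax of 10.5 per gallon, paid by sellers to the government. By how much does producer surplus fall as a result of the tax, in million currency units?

Before the tax: set 225 − 2p = p + 195 → p* = 10, q* = 205.
With the tax collected from sellers, supply shifts: qs = (p − 10.5) + 195.
Solving gives q = 198 with buyers paying 13.5 and sellers receiving 3 (the 10.5 wedge).
ΔPS is the trapezoid between Q = 198 and Q = 205 of height 7: ½ · (205 + 198) · 7 = 1410.5.

Producer surplus falls by 1410.5 million.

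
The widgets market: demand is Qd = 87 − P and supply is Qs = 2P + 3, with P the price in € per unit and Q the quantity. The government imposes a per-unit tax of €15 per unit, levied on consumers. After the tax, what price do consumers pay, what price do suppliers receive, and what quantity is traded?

Before the tax: set 87 − P = 2P + 3 → P* = €28, Q* = 59.
With the tax collected from consumers, demand (in seller-price terms) shifts: Qd = 87 − (P + 15).
New equilibrium: consumers pay €38, suppliers receive €23, Q = 49. (Wedge: Pb − Ps = 15.)
The less price-elastic side of the market bears the larger share of a per-unit tax.

Consumers pay €38; suppliers receive €23; quantity = 49.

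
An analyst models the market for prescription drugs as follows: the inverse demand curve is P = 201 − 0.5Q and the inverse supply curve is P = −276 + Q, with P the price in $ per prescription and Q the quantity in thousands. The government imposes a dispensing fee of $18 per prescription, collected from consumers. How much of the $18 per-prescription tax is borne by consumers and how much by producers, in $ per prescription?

Inverting to Q(P) form: Qd = 402 − 2P; Qs = P + 276.
Without the tax, 402 − 2P = P + 276 gives 3P = 126, so P* = $42 and Q* = 318.
With the tax collected from consumers, demand (in seller-price terms) shifts: Qd = 402 − 2(P + 18).
Solving gives Q = 306 with consumers paying $48 and producers receiving $30 (the $18 wedge).
Burden on consumers: $6; on producers: $12. (They sum to $18.)
The less price-elastic side of the market bears the larger share of a per-unit tax.

Consumers bear $6 per prescription; producers bear $12 per prescription.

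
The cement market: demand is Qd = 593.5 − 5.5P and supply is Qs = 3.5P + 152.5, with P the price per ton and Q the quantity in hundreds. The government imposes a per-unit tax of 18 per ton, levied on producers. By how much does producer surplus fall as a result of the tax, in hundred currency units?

Before the tax: set 593.5 − 5.5P = 3.5P + 152.5 → P* = 49, Q* = 324.
With the tax collected from producers, supply shifts: Qs = 3.5(P − 18) + 152.5.
New equilibrium: consumers pay 56, producers receive 38, Q = 285.5. (Wedge: Pb − Ps = 18.)
ΔPS is the trapezoid between Q = 285.5 and Q = 324 of height 11: ½ · (324 + 285.5) · 11 = 3352.25.

Producer surplus falls by 3352.25 hundred.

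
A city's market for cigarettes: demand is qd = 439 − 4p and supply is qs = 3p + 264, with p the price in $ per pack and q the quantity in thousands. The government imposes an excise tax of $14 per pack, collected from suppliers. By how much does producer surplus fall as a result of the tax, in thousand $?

Before the tax: set 439 − 4p = 3p + 264 → p* = $25, q* = 339.
With the tax collected from suppliers, supply shifts: qs = 3(p − 14) + 264.
Solving gives q = 315 with buyers paying $31 and suppliers receiving $17 (the $14 wedge).
ΔPS is the trapezoid between Q = 315 and Q = 339 of height $8: ½ · (339 + 315) · 8 = $2616.

Producer surplus falls by $2616 thousand.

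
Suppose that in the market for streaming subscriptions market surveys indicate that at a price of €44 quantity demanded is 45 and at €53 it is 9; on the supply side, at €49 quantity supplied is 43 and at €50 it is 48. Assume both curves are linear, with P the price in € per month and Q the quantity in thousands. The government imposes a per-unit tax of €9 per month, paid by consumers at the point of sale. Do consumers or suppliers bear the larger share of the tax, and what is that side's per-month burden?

Consumers bear the larger share: €5 per month.

Demand slope: (9 − 45)/(53 − 44) = -4, so Qd = 221 − 4P.
Supply slope: (48 − 43)/(50 − 49) = 5, so Qs = 5P − 202.
Without the tax, 221 − 4P = 5P − 202 gives 9P = 423, so P* = €47 and Q* = 33.
With the tax collected from consumers, demand (in seller-price terms) shifts: Qd = 221 − 4(P + 9).
New equilibrium: consumers pay €52, suppliers receive €43, Q = 13. (Wedge: Pb − Ps = 9.)
Per-month burden: consumers €5, suppliers €4.
Consumers take the larger share because demand is less price-elastic here (demand slope 4 vs supply slope 5).
The less price-elastic side of the market bears the larger share of a per-unit tax.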